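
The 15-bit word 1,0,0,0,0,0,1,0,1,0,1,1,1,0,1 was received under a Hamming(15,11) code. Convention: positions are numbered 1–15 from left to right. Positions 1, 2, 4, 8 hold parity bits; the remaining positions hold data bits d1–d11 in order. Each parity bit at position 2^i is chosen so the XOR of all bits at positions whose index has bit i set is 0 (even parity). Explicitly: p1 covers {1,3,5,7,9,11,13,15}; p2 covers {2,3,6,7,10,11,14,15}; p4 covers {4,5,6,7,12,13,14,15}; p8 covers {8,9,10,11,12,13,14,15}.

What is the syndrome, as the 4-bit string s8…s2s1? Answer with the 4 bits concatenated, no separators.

s1 (pos 1,3,5,7,9,11,13,15): 1⊕0⊕0⊕1⊕1⊕1⊕1⊕1 = 0
s2 (pos 2,3,6,7,10,11,14,15): 0⊕0⊕0⊕1⊕0⊕1⊕0⊕1 = 1
s4 (pos 4,5,6,7,12,13,14,15): 0⊕0⊕0⊕1⊕1⊕1⊕0⊕1 = 0
s8 (pos 8,9,10,11,12,13,14,15): 0⊕1⊕0⊕1⊕1⊕1⊕0⊕1 = 1
Syndrome s8…s1 = 1010 → error at position 10.

1010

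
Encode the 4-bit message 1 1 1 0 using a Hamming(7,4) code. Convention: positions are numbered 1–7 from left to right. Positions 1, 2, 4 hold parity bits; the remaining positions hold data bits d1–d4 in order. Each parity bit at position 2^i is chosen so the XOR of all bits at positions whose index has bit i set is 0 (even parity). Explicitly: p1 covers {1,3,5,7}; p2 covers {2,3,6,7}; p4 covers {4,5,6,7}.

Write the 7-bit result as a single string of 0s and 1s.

Place data at non-parity positions: p1 p2 1 p4 1 1 0
p1 (pos 1,3,5,7): XOR of data positions = 1⊕1⊕0 = 0
p2 (pos 2,3,6,7): XOR of data positions = 1⊕1⊕0 = 0
p4 (pos 4,5,6,7): XOR of data positions = 1⊕1⊕0 = 0
Codeword: 0010110

0010110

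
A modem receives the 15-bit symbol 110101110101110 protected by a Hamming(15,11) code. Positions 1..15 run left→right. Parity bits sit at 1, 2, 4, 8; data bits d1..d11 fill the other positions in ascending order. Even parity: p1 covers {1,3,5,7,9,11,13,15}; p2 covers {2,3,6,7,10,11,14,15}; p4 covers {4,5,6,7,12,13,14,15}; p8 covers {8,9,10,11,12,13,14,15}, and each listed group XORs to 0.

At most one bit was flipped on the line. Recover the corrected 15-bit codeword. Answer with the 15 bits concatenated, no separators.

s1 (pos 1,3,5,7,9,11,13,15): 1⊕0⊕0⊕1⊕0⊕0⊕1⊕0 = 1
s2 (pos 2,3,6,7,10,11,14,15): 1⊕0⊕1⊕1⊕1⊕0⊕1⊕0 = 1
s4 (pos 4,5,6,7,12,13,14,15): 1⊕0⊕1⊕1⊕1⊕1⊕1⊕0 = 0
s8 (pos 8,9,10,11,12,13,14,15): 1⊕0⊕1⊕0⊕1⊕1⊕1⊕0 = 1
Syndrome s8…s1 = 1011 → error at position 11.
Flip position 11: 110101110101110 → 110101110111110

110101110111110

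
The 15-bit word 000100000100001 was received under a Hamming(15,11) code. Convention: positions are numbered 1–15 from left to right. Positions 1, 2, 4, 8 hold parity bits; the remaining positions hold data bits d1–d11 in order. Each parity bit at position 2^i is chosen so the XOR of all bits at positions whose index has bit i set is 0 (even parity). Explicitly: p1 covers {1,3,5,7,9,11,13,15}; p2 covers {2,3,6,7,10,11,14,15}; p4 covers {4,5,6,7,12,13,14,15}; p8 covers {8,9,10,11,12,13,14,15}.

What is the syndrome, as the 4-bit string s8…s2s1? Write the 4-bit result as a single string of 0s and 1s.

s1 (pos 1,3,5,7,9,11,13,15): 0⊕0⊕0⊕0⊕0⊕0⊕0⊕1 = 1
s2 (pos 2,3,6,7,10,11,14,15): 0⊕0⊕0⊕0⊕1⊕0⊕0⊕1 = 0
s4 (pos 4,5,6,7,12,13,14,15): 1⊕0⊕0⊕0⊕0⊕0⊕0⊕1 = 0
s8 (pos 8,9,10,11,12,13,14,15): 0⊕0⊕1⊕0⊕0⊕0⊕0⊕1 = 0
Syndrome s8…s1 = 0001 → error at position 1.

0001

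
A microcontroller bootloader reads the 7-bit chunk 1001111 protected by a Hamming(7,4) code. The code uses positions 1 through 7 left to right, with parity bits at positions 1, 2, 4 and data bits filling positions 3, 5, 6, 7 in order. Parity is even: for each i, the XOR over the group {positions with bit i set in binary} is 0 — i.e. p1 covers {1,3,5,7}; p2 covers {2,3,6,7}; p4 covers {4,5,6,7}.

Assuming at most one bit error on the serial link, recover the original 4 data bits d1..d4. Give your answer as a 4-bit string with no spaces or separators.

s1 (pos 1,3,5,7): 1⊕0⊕1⊕1 = 1
s2 (pos 2,3,6,7): 0⊕0⊕1⊕1 = 0
s4 (pos 4,5,6,7): 1⊕1⊕1⊕1 = 0
Syndrome s4…s1 = 001 → error at position 1.
Flip position 1: 1001111 → 0001111
Read data bits from positions 3,5,6,7: 0111

0111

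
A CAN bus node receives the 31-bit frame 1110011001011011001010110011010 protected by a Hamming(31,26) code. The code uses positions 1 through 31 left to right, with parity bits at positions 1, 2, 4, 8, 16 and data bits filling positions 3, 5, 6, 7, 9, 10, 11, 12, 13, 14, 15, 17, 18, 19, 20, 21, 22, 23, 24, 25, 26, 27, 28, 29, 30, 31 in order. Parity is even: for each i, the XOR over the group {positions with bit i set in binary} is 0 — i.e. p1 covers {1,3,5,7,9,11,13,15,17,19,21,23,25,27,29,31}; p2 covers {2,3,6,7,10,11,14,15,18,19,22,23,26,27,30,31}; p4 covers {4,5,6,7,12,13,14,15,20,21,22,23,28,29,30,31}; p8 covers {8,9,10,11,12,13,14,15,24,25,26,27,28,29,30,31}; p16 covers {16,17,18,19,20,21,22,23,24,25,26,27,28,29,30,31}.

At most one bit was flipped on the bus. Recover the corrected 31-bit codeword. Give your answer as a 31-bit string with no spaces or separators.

1110111001011011001010110011010

s1 (pos 1,3,5,7,9,11,13,15,17,19,21,23,25,27,29,31): 1⊕1⊕0⊕1⊕0⊕0⊕1⊕1⊕0⊕1⊕1⊕1⊕0⊕1⊕0⊕0 = 1
s2 (pos 2,3,6,7,10,11,14,15,18,19,22,23,26,27,30,31): 1⊕1⊕1⊕1⊕1⊕0⊕0⊕1⊕0⊕1⊕0⊕1⊕0⊕1⊕1⊕0 = 0
s4 (pos 4,5,6,7,12,13,14,15,20,21,22,23,28,29,30,31): 0⊕0⊕1⊕1⊕1⊕1⊕0⊕1⊕0⊕1⊕0⊕1⊕1⊕0⊕1⊕0 = 1
s8 (pos 8,9,10,11,12,13,14,15,24,25,26,27,28,29,30,31): 0⊕0⊕1⊕0⊕1⊕1⊕0⊕1⊕1⊕0⊕0⊕1⊕1⊕0⊕1⊕0 = 0
s16 (pos 16,17,18,19,20,21,22,23,24,25,26,27,28,29,30,31): 1⊕0⊕0⊕1⊕0⊕1⊕0⊕1⊕1⊕0⊕0⊕1⊕1⊕0⊕1⊕0 = 0
Syndrome s16…s1 = 00101 → error at position 5.
Flip position 5: 1110011001011011001010110011010 → 1110111001011011001010110011010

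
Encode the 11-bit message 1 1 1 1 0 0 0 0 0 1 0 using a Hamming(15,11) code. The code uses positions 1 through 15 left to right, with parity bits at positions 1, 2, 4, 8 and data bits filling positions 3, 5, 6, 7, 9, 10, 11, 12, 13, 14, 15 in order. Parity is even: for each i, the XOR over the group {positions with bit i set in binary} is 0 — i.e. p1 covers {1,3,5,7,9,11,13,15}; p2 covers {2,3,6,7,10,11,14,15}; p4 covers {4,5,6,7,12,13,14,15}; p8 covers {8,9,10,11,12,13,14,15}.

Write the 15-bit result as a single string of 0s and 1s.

101011110000010

Place data at non-parity positions: p1 p2 1 p4 1 1 1 p8 0 0 0 0 0 1 0
p1 (pos 1,3,5,7,9,11,13,15): XOR of data positions = 1⊕1⊕1⊕0⊕0⊕0⊕0 = 1
p2 (pos 2,3,6,7,10,11,14,15): XOR of data positions = 1⊕1⊕1⊕0⊕0⊕1⊕0 = 0
p4 (pos 4,5,6,7,12,13,14,15): XOR of data positions = 1⊕1⊕1⊕0⊕0⊕1⊕0 = 0
p8 (pos 8,9,10,11,12,13,14,15): XOR of data positions = 0⊕0⊕0⊕0⊕0⊕1⊕0 = 1
Codeword: 101011110000010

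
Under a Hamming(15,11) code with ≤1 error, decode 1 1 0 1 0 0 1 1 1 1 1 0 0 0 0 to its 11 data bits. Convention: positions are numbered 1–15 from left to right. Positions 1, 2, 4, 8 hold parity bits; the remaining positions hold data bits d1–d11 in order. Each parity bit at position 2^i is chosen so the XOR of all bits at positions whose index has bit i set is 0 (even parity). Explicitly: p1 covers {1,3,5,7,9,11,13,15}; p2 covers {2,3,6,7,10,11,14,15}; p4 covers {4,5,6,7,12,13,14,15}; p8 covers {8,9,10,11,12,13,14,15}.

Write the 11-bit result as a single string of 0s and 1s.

s1 (pos 1,3,5,7,9,11,13,15): 1⊕0⊕0⊕1⊕1⊕1⊕0⊕0 = 0
s2 (pos 2,3,6,7,10,11,14,15): 1⊕0⊕0⊕1⊕1⊕1⊕0⊕0 = 0
s4 (pos 4,5,6,7,12,13,14,15): 1⊕0⊕0⊕1⊕0⊕0⊕0⊕0 = 0
s8 (pos 8,9,10,11,12,13,14,15): 1⊕1⊕1⊕1⊕0⊕0⊕0⊕0 = 0
Syndrome s8…s1 = 0000 → no error.
Read data bits from positions 3,5,6,7,9,10,11,12,13,14,15: 00011110000

00011110000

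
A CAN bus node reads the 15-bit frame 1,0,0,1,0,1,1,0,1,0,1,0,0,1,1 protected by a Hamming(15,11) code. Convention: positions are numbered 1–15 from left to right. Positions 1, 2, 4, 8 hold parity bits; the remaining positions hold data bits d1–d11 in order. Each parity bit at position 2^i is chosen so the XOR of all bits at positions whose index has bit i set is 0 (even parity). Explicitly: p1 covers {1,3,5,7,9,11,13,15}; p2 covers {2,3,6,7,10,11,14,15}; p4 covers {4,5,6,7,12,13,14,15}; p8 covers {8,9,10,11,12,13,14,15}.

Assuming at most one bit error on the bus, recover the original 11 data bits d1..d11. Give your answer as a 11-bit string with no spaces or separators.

00101010011

s1 (pos 1,3,5,7,9,11,13,15): 1⊕0⊕0⊕1⊕1⊕1⊕0⊕1 = 1
s2 (pos 2,3,6,7,10,11,14,15): 0⊕0⊕1⊕1⊕0⊕1⊕1⊕1 = 1
s4 (pos 4,5,6,7,12,13,14,15): 1⊕0⊕1⊕1⊕0⊕0⊕1⊕1 = 1
s8 (pos 8,9,10,11,12,13,14,15): 0⊕1⊕0⊕1⊕0⊕0⊕1⊕1 = 0
Syndrome s8…s1 = 0111 → error at position 7.
Flip position 7: 100101101010011 → 100101001010011
Read data bits from positions 3,5,6,7,9,10,11,12,13,14,15: 00101010011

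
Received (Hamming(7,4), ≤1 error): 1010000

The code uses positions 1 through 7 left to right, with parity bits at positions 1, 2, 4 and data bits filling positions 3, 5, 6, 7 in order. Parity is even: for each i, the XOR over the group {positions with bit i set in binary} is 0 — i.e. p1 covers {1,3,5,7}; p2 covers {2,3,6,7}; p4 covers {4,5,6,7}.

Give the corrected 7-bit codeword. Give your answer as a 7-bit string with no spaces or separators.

s1 (pos 1,3,5,7): 1⊕1⊕0⊕0 = 0
s2 (pos 2,3,6,7): 0⊕1⊕0⊕0 = 1
s4 (pos 4,5,6,7): 0⊕0⊕0⊕0 = 0
Syndrome s4…s1 = 010 → error at position 2.
Flip position 2: 1010000 → 1110000

1110000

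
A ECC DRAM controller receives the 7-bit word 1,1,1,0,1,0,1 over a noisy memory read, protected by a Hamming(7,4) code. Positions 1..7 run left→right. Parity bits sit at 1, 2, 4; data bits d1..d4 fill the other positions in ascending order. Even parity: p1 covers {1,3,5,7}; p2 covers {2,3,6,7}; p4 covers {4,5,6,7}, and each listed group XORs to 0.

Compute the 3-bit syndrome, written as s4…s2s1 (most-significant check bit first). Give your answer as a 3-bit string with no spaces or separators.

s1 (pos 1,3,5,7): 1⊕1⊕1⊕1 = 0
s2 (pos 2,3,6,7): 1⊕1⊕0⊕1 = 1
s4 (pos 4,5,6,7): 0⊕1⊕0⊕1 = 0
Syndrome s4…s1 = 010 → error at position 2.

010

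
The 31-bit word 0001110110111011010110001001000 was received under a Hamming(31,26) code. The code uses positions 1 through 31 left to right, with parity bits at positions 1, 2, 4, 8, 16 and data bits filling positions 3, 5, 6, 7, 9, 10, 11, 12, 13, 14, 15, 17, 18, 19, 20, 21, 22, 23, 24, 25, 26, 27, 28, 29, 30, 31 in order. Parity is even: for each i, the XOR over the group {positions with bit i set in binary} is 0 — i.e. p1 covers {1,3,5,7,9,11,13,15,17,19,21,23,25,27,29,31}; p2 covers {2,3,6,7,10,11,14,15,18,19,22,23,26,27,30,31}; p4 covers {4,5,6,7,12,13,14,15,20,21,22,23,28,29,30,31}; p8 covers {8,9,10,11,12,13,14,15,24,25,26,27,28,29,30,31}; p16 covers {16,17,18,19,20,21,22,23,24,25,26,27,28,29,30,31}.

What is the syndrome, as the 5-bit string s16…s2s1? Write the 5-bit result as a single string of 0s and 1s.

00101

s1 (pos 1,3,5,7,9,11,13,15,17,19,21,23,25,27,29,31): 0⊕0⊕1⊕0⊕1⊕1⊕1⊕1⊕0⊕0⊕1⊕0⊕1⊕0⊕0⊕0 = 1
s2 (pos 2,3,6,7,10,11,14,15,18,19,22,23,26,27,30,31): 0⊕0⊕1⊕0⊕0⊕1⊕0⊕1⊕1⊕0⊕0⊕0⊕0⊕0⊕0⊕0 = 0
s4 (pos 4,5,6,7,12,13,14,15,20,21,22,23,28,29,30,31): 1⊕1⊕1⊕0⊕1⊕1⊕0⊕1⊕1⊕1⊕0⊕0⊕1⊕0⊕0⊕0 = 1
s8 (pos 8,9,10,11,12,13,14,15,24,25,26,27,28,29,30,31): 1⊕1⊕0⊕1⊕1⊕1⊕0⊕1⊕0⊕1⊕0⊕0⊕1⊕0⊕0⊕0 = 0
s16 (pos 16,17,18,19,20,21,22,23,24,25,26,27,28,29,30,31): 1⊕0⊕1⊕0⊕1⊕1⊕0⊕0⊕0⊕1⊕0⊕0⊕1⊕0⊕0⊕0 = 0
Syndrome s16…s1 = 00101 → error at position 5.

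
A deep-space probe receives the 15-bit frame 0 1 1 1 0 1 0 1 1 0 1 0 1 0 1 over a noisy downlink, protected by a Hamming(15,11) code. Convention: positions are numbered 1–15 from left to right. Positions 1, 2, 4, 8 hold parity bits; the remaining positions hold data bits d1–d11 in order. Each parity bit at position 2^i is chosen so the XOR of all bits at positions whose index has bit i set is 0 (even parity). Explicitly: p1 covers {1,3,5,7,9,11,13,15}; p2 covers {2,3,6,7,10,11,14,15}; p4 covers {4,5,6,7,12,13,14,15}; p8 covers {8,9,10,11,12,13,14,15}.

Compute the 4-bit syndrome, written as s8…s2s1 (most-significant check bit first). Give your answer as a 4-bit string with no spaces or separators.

1011

s1 (pos 1,3,5,7,9,11,13,15): 0⊕1⊕0⊕0⊕1⊕1⊕1⊕1 = 1
s2 (pos 2,3,6,7,10,11,14,15): 1⊕1⊕1⊕0⊕0⊕1⊕0⊕1 = 1
s4 (pos 4,5,6,7,12,13,14,15): 1⊕0⊕1⊕0⊕0⊕1⊕0⊕1 = 0
s8 (pos 8,9,10,11,12,13,14,15): 1⊕1⊕0⊕1⊕0⊕1⊕0⊕1 = 1
Syndrome s8…s1 = 1011 → error at position 11.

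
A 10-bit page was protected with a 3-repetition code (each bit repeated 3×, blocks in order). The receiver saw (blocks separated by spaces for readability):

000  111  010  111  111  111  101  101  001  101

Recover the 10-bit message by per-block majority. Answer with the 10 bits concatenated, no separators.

0101111101

Block 1 (000): 0 ones → 0
Block 2 (111): 3 ones → 1
Block 3 (010): 1 one → 0
Block 4 (111): 3 ones → 1
Block 5 (111): 3 ones → 1
Block 6 (111): 3 ones → 1
Block 7 (101): 2 ones → 1
Block 8 (101): 2 ones → 1
Block 9 (001): 1 one → 0
Block 10 (101): 2 ones → 1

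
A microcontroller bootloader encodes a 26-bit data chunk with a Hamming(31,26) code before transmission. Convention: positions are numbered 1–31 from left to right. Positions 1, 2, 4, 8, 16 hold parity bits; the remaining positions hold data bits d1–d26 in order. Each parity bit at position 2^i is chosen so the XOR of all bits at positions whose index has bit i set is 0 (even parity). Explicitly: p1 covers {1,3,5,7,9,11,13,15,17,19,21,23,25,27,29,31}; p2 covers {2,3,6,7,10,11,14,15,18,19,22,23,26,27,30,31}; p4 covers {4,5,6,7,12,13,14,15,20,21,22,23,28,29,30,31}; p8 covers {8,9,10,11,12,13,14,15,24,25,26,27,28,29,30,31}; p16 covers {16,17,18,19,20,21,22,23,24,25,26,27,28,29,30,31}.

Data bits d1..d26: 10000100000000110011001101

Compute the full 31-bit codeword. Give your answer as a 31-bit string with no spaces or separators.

Place data at non-parity positions: p1 p2 1 p4 0 0 0 p8 0 1 0 0 0 0 0 p16 0 0 0 1 1 0 0 1 1 0 0 1 1 0 1
p1 (pos 1,3,5,7,9,11,13,15,17,19,21,23,25,27,29,31): XOR of data positions = 1⊕0⊕0⊕0⊕0⊕0⊕0⊕0⊕0⊕1⊕0⊕1⊕0⊕1⊕1 = 1
p2 (pos 2,3,6,7,10,11,14,15,18,19,22,23,26,27,30,31): XOR of data positions = 1⊕0⊕0⊕1⊕0⊕0⊕0⊕0⊕0⊕0⊕0⊕0⊕0⊕0⊕1 = 1
p4 (pos 4,5,6,7,12,13,14,15,20,21,22,23,28,29,30,31): XOR of data positions = 0⊕0⊕0⊕0⊕0⊕0⊕0⊕1⊕1⊕0⊕0⊕1⊕1⊕0⊕1 = 1
p8 (pos 8,9,10,11,12,13,14,15,24,25,26,27,28,29,30,31): XOR of data positions = 0⊕1⊕0⊕0⊕0⊕0⊕0⊕1⊕1⊕0⊕0⊕1⊕1⊕0⊕1 = 0
p16 (pos 16,17,18,19,20,21,22,23,24,25,26,27,28,29,30,31): XOR of data positions = 0⊕0⊕0⊕1⊕1⊕0⊕0⊕1⊕1⊕0⊕0⊕1⊕1⊕0⊕1 = 1
Codeword: 1111000001000001000110011001101

1111000001000001000110011001101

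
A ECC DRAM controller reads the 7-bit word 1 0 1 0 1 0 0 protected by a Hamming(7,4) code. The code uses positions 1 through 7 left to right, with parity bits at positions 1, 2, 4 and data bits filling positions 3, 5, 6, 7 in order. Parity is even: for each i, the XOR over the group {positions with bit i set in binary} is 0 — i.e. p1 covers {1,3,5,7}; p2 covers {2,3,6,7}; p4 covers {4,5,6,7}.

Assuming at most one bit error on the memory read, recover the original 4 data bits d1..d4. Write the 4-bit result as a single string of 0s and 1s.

s1 (pos 1,3,5,7): 1⊕1⊕1⊕0 = 1
s2 (pos 2,3,6,7): 0⊕1⊕0⊕0 = 1
s4 (pos 4,5,6,7): 0⊕1⊕0⊕0 = 1
Syndrome s4…s1 = 111 → error at position 7.
Flip position 7: 1010100 → 1010101
Read data bits from positions 3,5,6,7: 1101

1101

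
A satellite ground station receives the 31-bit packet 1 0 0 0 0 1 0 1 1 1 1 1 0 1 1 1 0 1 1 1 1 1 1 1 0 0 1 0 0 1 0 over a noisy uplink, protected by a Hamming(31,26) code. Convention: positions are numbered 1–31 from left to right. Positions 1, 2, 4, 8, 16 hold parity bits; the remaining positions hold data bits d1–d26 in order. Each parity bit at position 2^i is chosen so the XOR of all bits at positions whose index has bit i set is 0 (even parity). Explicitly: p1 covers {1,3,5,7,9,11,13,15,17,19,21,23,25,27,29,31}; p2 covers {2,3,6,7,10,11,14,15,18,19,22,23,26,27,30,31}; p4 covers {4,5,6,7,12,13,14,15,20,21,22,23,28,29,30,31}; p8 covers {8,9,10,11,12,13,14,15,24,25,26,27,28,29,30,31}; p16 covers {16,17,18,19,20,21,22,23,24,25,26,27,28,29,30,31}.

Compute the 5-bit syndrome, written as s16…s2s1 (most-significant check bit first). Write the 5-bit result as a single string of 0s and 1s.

00110

s1 (pos 1,3,5,7,9,11,13,15,17,19,21,23,25,27,29,31): 1⊕0⊕0⊕0⊕1⊕1⊕0⊕1⊕0⊕1⊕1⊕1⊕0⊕1⊕0⊕0 = 0
s2 (pos 2,3,6,7,10,11,14,15,18,19,22,23,26,27,30,31): 0⊕0⊕1⊕0⊕1⊕1⊕1⊕1⊕1⊕1⊕1⊕1⊕0⊕1⊕1⊕0 = 1
s4 (pos 4,5,6,7,12,13,14,15,20,21,22,23,28,29,30,31): 0⊕0⊕1⊕0⊕1⊕0⊕1⊕1⊕1⊕1⊕1⊕1⊕0⊕0⊕1⊕0 = 1
s8 (pos 8,9,10,11,12,13,14,15,24,25,26,27,28,29,30,31): 1⊕1⊕1⊕1⊕1⊕0⊕1⊕1⊕1⊕0⊕0⊕1⊕0⊕0⊕1⊕0 = 0
s16 (pos 16,17,18,19,20,21,22,23,24,25,26,27,28,29,30,31): 1⊕0⊕1⊕1⊕1⊕1⊕1⊕1⊕1⊕0⊕0⊕1⊕0⊕0⊕1⊕0 = 0
Syndrome s16…s1 = 00110 → error at position 6.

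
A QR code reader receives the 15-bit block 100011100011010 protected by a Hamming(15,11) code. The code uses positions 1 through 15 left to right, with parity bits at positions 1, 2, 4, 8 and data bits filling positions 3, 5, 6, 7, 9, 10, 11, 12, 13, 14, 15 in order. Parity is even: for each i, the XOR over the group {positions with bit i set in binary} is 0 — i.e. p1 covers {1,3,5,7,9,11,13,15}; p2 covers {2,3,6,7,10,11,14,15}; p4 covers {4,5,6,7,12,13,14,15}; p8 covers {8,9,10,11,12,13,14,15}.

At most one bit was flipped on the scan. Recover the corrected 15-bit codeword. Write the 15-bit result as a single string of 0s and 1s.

100011100010010

s1 (pos 1,3,5,7,9,11,13,15): 1⊕0⊕1⊕1⊕0⊕1⊕0⊕0 = 0
s2 (pos 2,3,6,7,10,11,14,15): 0⊕0⊕1⊕1⊕0⊕1⊕1⊕0 = 0
s4 (pos 4,5,6,7,12,13,14,15): 0⊕1⊕1⊕1⊕1⊕0⊕1⊕0 = 1
s8 (pos 8,9,10,11,12,13,14,15): 0⊕0⊕0⊕1⊕1⊕0⊕1⊕0 = 1
Syndrome s8…s1 = 1100 → error at position 12.
Flip position 12: 100011100011010 → 100011100010010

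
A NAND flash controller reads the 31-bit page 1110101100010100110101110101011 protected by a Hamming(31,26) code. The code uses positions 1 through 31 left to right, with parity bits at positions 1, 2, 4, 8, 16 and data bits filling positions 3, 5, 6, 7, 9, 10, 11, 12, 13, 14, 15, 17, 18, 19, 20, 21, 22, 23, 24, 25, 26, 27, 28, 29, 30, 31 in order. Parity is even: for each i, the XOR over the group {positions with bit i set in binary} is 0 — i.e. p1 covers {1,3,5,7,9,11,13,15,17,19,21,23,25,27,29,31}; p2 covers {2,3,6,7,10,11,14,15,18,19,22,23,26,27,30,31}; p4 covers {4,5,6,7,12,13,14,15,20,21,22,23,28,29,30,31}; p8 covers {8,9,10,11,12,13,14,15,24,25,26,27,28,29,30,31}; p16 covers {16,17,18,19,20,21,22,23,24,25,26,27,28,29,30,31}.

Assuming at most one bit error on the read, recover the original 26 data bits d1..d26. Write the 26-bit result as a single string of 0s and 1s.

s1 (pos 1,3,5,7,9,11,13,15,17,19,21,23,25,27,29,31): 1⊕1⊕1⊕1⊕0⊕0⊕0⊕0⊕1⊕0⊕0⊕1⊕0⊕0⊕0⊕1 = 1
s2 (pos 2,3,6,7,10,11,14,15,18,19,22,23,26,27,30,31): 1⊕1⊕0⊕1⊕0⊕0⊕1⊕0⊕1⊕0⊕1⊕1⊕1⊕0⊕1⊕1 = 0
s4 (pos 4,5,6,7,12,13,14,15,20,21,22,23,28,29,30,31): 0⊕1⊕0⊕1⊕1⊕0⊕1⊕0⊕1⊕0⊕1⊕1⊕1⊕0⊕1⊕1 = 0
s8 (pos 8,9,10,11,12,13,14,15,24,25,26,27,28,29,30,31): 1⊕0⊕0⊕0⊕1⊕0⊕1⊕0⊕1⊕0⊕1⊕0⊕1⊕0⊕1⊕1 = 0
s16 (pos 16,17,18,19,20,21,22,23,24,25,26,27,28,29,30,31): 0⊕1⊕1⊕0⊕1⊕0⊕1⊕1⊕1⊕0⊕1⊕0⊕1⊕0⊕1⊕1 = 0
Syndrome s16…s1 = 00001 → error at position 1.
Flip position 1: 1110101100010100110101110101011 → 0110101100010100110101110101011
Read data bits from positions 3,5,6,7,9,10,11,12,13,14,15,17,18,19,20,21,22,23,24,25,26,27,28,29,30,31: 11010001010110101110101011

11010001010110101110101011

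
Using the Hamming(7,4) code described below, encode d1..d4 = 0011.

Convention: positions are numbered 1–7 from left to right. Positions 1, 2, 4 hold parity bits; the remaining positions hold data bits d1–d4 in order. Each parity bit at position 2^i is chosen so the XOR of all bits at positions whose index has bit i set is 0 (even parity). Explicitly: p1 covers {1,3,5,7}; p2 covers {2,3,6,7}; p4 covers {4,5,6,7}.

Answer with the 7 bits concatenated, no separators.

1000011

Place data at non-parity positions: p1 p2 0 p4 0 1 1
p1 (pos 1,3,5,7): XOR of data positions = 0⊕0⊕1 = 1
p2 (pos 2,3,6,7): XOR of data positions = 0⊕1⊕1 = 0
p4 (pos 4,5,6,7): XOR of data positions = 0⊕1⊕1 = 0
Codeword: 1000011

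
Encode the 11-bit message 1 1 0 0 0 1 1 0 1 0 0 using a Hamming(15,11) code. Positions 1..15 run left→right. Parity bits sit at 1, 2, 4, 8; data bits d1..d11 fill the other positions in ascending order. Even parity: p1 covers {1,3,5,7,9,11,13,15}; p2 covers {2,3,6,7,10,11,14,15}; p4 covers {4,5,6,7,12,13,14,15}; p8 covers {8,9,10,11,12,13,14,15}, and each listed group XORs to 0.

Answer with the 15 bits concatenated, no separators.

011010010110100

Place data at non-parity positions: p1 p2 1 p4 1 0 0 p8 0 1 1 0 1 0 0
p1 (pos 1,3,5,7,9,11,13,15): XOR of data positions = 1⊕1⊕0⊕0⊕1⊕1⊕0 = 0
p2 (pos 2,3,6,7,10,11,14,15): XOR of data positions = 1⊕0⊕0⊕1⊕1⊕0⊕0 = 1
p4 (pos 4,5,6,7,12,13,14,15): XOR of data positions = 1⊕0⊕0⊕0⊕1⊕0⊕0 = 0
p8 (pos 8,9,10,11,12,13,14,15): XOR of data positions = 0⊕1⊕1⊕0⊕1⊕0⊕0 = 1
Codeword: 011010010110100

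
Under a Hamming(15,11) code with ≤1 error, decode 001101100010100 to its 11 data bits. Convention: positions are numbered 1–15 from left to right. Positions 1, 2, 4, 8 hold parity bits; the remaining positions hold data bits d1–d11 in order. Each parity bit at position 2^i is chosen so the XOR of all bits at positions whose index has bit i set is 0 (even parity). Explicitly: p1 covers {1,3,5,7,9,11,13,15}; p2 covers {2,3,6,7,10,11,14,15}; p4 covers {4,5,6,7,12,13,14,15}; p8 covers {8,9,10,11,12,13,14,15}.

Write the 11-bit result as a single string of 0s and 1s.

s1 (pos 1,3,5,7,9,11,13,15): 0⊕1⊕0⊕1⊕0⊕1⊕1⊕0 = 0
s2 (pos 2,3,6,7,10,11,14,15): 0⊕1⊕1⊕1⊕0⊕1⊕0⊕0 = 0
s4 (pos 4,5,6,7,12,13,14,15): 1⊕0⊕1⊕1⊕0⊕1⊕0⊕0 = 0
s8 (pos 8,9,10,11,12,13,14,15): 0⊕0⊕0⊕1⊕0⊕1⊕0⊕0 = 0
Syndrome s8…s1 = 0000 → no error.
Read data bits from positions 3,5,6,7,9,10,11,12,13,14,15: 10110010100

10110010100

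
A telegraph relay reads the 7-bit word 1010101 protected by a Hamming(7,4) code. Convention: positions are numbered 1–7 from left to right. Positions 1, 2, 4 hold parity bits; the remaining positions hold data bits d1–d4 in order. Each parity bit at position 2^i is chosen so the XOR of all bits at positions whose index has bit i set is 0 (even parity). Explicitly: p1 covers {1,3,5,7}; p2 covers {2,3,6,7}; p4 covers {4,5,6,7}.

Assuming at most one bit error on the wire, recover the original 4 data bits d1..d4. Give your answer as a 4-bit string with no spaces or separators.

1101

s1 (pos 1,3,5,7): 1⊕1⊕1⊕1 = 0
s2 (pos 2,3,6,7): 0⊕1⊕0⊕1 = 0
s4 (pos 4,5,6,7): 0⊕1⊕0⊕1 = 0
Syndrome s4…s1 = 000 → no error.
Read data bits from positions 3,5,6,7: 1101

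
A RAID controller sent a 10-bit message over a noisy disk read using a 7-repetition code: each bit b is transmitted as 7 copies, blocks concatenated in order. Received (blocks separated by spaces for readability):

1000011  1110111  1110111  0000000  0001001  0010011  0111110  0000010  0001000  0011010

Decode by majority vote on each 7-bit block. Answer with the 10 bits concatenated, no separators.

0110001000

Block 1 (1000011): 3 ones → 0
Block 2 (1110111): 6 ones → 1
Block 3 (1110111): 6 ones → 1
Block 4 (0000000): 0 ones → 0
Block 5 (0001001): 2 ones → 0
Block 6 (0010011): 3 ones → 0
Block 7 (0111110): 5 ones → 1
Block 8 (0000010): 1 one → 0
Block 9 (0001000): 1 one → 0
Block 10 (0011010): 3 ones → 0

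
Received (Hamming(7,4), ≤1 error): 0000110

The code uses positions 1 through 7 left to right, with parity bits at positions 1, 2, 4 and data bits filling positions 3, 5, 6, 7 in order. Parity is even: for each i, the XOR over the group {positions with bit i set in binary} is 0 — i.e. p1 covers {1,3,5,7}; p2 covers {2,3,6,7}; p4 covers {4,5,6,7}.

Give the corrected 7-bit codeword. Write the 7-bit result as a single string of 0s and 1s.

s1 (pos 1,3,5,7): 0⊕0⊕1⊕0 = 1
s2 (pos 2,3,6,7): 0⊕0⊕1⊕0 = 1
s4 (pos 4,5,6,7): 0⊕1⊕1⊕0 = 0
Syndrome s4…s1 = 011 → error at position 3.
Flip position 3: 0000110 → 0010110

0010110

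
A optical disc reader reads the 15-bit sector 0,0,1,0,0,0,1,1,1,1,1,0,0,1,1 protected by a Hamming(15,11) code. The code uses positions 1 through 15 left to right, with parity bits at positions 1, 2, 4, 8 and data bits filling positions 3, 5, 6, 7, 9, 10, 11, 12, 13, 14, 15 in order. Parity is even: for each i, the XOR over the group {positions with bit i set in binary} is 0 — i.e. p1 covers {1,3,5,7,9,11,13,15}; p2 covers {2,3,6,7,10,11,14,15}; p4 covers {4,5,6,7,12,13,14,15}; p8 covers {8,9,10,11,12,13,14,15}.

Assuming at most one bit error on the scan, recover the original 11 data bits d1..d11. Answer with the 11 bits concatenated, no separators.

11011110011

s1 (pos 1,3,5,7,9,11,13,15): 0⊕1⊕0⊕1⊕1⊕1⊕0⊕1 = 1
s2 (pos 2,3,6,7,10,11,14,15): 0⊕1⊕0⊕1⊕1⊕1⊕1⊕1 = 0
s4 (pos 4,5,6,7,12,13,14,15): 0⊕0⊕0⊕1⊕0⊕0⊕1⊕1 = 1
s8 (pos 8,9,10,11,12,13,14,15): 1⊕1⊕1⊕1⊕0⊕0⊕1⊕1 = 0
Syndrome s8…s1 = 0101 → error at position 5.
Flip position 5: 001000111110011 → 001010111110011
Read data bits from positions 3,5,6,7,9,10,11,12,13,14,15: 11011110011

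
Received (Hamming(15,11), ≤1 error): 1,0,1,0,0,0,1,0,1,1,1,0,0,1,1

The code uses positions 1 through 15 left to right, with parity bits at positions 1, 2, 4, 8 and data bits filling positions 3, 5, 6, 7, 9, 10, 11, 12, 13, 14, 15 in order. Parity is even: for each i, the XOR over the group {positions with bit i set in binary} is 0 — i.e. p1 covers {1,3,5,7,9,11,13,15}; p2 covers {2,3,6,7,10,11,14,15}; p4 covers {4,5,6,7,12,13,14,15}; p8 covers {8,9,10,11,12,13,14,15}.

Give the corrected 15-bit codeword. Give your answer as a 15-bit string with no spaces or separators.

s1 (pos 1,3,5,7,9,11,13,15): 1⊕1⊕0⊕1⊕1⊕1⊕0⊕1 = 0
s2 (pos 2,3,6,7,10,11,14,15): 0⊕1⊕0⊕1⊕1⊕1⊕1⊕1 = 0
s4 (pos 4,5,6,7,12,13,14,15): 0⊕0⊕0⊕1⊕0⊕0⊕1⊕1 = 1
s8 (pos 8,9,10,11,12,13,14,15): 0⊕1⊕1⊕1⊕0⊕0⊕1⊕1 = 1
Syndrome s8…s1 = 1100 → error at position 12.
Flip position 12: 101000101110011 → 101000101111011

101000101111011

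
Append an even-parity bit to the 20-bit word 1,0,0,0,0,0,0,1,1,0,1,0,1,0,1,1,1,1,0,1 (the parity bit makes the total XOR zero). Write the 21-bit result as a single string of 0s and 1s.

XOR of the 20 data bits: 1⊕0⊕0⊕0⊕0⊕0⊕0⊕1⊕1⊕0⊕1⊕0⊕1⊕0⊕1⊕1⊕1⊕1⊕0⊕1 = 0
Parity bit = 0 (so all 21 bits XOR to 0).

100000011010101111010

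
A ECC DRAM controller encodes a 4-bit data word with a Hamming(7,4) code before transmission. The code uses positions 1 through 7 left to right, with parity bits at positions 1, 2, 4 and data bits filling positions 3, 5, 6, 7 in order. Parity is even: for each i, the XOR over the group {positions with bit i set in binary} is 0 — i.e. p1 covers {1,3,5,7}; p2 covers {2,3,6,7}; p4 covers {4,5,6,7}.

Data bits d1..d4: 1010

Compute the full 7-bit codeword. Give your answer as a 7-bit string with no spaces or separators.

1011010

Place data at non-parity positions: p1 p2 1 p4 0 1 0
p1 (pos 1,3,5,7): XOR of data positions = 1⊕0⊕0 = 1
p2 (pos 2,3,6,7): XOR of data positions = 1⊕1⊕0 = 0
p4 (pos 4,5,6,7): XOR of data positions = 0⊕1⊕0 = 1
Codeword: 1011010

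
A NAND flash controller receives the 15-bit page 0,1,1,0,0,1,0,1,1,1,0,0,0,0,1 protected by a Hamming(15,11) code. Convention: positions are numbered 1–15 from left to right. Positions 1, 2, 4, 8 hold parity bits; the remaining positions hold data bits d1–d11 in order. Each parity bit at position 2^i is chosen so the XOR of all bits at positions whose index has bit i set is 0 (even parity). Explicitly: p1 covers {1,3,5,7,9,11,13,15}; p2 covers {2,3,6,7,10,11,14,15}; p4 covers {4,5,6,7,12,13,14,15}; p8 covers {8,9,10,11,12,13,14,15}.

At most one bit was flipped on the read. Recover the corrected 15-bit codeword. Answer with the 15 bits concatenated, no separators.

010001011100001

s1 (pos 1,3,5,7,9,11,13,15): 0⊕1⊕0⊕0⊕1⊕0⊕0⊕1 = 1
s2 (pos 2,3,6,7,10,11,14,15): 1⊕1⊕1⊕0⊕1⊕0⊕0⊕1 = 1
s4 (pos 4,5,6,7,12,13,14,15): 0⊕0⊕1⊕0⊕0⊕0⊕0⊕1 = 0
s8 (pos 8,9,10,11,12,13,14,15): 1⊕1⊕1⊕0⊕0⊕0⊕0⊕1 = 0
Syndrome s8…s1 = 0011 → error at position 3.
Flip position 3: 011001011100001 → 010001011100001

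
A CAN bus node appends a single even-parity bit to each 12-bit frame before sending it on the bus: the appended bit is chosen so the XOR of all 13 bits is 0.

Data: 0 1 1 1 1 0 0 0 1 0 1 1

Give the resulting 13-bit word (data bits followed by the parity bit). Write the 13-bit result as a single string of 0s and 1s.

XOR of the 12 data bits: 0⊕1⊕1⊕1⊕1⊕0⊕0⊕0⊕1⊕0⊕1⊕1 = 1
Parity bit = 1 (so all 13 bits XOR to 0).

0111100010111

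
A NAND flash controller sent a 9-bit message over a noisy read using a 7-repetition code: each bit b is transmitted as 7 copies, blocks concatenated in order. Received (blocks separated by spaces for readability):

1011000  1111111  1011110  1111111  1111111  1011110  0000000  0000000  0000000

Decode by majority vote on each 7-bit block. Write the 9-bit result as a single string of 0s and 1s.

Block 1 (1011000): 3 ones → 0
Block 2 (1111111): 7 ones → 1
Block 3 (1011110): 5 ones → 1
Block 4 (1111111): 7 ones → 1
Block 5 (1111111): 7 ones → 1
Block 6 (1011110): 5 ones → 1
Block 7 (0000000): 0 ones → 0
Block 8 (0000000): 0 ones → 0
Block 9 (0000000): 0 ones → 0

011111000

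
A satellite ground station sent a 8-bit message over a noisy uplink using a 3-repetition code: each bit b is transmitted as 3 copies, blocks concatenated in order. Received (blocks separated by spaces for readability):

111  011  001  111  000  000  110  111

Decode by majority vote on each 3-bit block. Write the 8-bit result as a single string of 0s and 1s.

11010011

Block 1 (111): 3 ones → 1
Block 2 (011): 2 ones → 1
Block 3 (001): 1 one → 0
Block 4 (111): 3 ones → 1
Block 5 (000): 0 ones → 0
Block 6 (000): 0 ones → 0
Block 7 (110): 2 ones → 1
Block 8 (111): 3 ones → 1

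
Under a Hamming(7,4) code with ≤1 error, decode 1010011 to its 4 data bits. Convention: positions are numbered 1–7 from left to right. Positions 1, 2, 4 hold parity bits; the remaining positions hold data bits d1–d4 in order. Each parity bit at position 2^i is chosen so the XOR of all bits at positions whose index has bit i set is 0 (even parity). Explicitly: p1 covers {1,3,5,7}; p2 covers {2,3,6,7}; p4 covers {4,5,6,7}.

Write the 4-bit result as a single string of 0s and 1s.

s1 (pos 1,3,5,7): 1⊕1⊕0⊕1 = 1
s2 (pos 2,3,6,7): 0⊕1⊕1⊕1 = 1
s4 (pos 4,5,6,7): 0⊕0⊕1⊕1 = 0
Syndrome s4…s1 = 011 → error at position 3.
Flip position 3: 1010011 → 1000011
Read data bits from positions 3,5,6,7: 0011

0011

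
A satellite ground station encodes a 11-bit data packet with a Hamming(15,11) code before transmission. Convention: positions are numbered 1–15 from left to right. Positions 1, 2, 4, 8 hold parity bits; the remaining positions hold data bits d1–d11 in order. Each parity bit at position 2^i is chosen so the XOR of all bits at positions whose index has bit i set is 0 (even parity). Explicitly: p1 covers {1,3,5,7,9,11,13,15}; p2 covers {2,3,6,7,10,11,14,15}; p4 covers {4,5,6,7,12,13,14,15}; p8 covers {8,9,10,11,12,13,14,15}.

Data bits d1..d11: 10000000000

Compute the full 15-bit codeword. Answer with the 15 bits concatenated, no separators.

Place data at non-parity positions: p1 p2 1 p4 0 0 0 p8 0 0 0 0 0 0 0
p1 (pos 1,3,5,7,9,11,13,15): XOR of data positions = 1⊕0⊕0⊕0⊕0⊕0⊕0 = 1
p2 (pos 2,3,6,7,10,11,14,15): XOR of data positions = 1⊕0⊕0⊕0⊕0⊕0⊕0 = 1
p4 (pos 4,5,6,7,12,13,14,15): XOR of data positions = 0⊕0⊕0⊕0⊕0⊕0⊕0 = 0
p8 (pos 8,9,10,11,12,13,14,15): XOR of data positions = 0⊕0⊕0⊕0⊕0⊕0⊕0 = 0
Codeword: 111000000000000

111000000000000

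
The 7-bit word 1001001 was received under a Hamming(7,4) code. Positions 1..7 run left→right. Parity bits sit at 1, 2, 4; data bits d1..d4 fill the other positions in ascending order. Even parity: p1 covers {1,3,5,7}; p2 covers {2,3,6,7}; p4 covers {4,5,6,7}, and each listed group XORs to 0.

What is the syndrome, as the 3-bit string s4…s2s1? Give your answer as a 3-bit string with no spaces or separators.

s1 (pos 1,3,5,7): 1⊕0⊕0⊕1 = 0
s2 (pos 2,3,6,7): 0⊕0⊕0⊕1 = 1
s4 (pos 4,5,6,7): 1⊕0⊕0⊕1 = 0
Syndrome s4…s1 = 010 → error at position 2.

010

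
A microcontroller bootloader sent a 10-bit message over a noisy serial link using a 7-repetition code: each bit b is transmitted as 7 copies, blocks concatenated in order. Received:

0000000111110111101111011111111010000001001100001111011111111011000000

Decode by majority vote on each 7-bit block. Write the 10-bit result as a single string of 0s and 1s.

Block 1 (0000000): 0 ones → 0
Block 2 (1111101): 6 ones → 1
Block 3 (1110111): 6 ones → 1
Block 4 (1011111): 6 ones → 1
Block 5 (1110100): 4 ones → 1
Block 6 (0000100): 1 one → 0
Block 7 (1100001): 3 ones → 0
Block 8 (1110111): 6 ones → 1
Block 9 (1111101): 6 ones → 1
Block 10 (1000000): 1 one → 0

0111100110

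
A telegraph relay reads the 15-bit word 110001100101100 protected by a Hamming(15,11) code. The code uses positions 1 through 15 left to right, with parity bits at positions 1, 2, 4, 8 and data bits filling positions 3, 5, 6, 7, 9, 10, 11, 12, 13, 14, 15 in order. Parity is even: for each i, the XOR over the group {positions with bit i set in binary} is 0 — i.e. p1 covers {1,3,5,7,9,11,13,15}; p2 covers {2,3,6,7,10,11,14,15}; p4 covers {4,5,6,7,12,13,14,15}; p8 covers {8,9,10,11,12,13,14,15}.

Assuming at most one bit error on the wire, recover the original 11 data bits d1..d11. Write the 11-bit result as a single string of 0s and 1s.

s1 (pos 1,3,5,7,9,11,13,15): 1⊕0⊕0⊕1⊕0⊕0⊕1⊕0 = 1
s2 (pos 2,3,6,7,10,11,14,15): 1⊕0⊕1⊕1⊕1⊕0⊕0⊕0 = 0
s4 (pos 4,5,6,7,12,13,14,15): 0⊕0⊕1⊕1⊕1⊕1⊕0⊕0 = 0
s8 (pos 8,9,10,11,12,13,14,15): 0⊕0⊕1⊕0⊕1⊕1⊕0⊕0 = 1
Syndrome s8…s1 = 1001 → error at position 9.
Flip position 9: 110001100101100 → 110001101101100
Read data bits from positions 3,5,6,7,9,10,11,12,13,14,15: 00111101100

00111101100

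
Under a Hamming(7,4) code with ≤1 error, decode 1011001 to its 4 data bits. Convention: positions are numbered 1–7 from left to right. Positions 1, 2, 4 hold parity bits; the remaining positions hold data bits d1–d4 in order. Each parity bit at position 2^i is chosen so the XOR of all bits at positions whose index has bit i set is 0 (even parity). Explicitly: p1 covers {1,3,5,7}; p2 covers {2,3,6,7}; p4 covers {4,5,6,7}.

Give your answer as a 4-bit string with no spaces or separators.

s1 (pos 1,3,5,7): 1⊕1⊕0⊕1 = 1
s2 (pos 2,3,6,7): 0⊕1⊕0⊕1 = 0
s4 (pos 4,5,6,7): 1⊕0⊕0⊕1 = 0
Syndrome s4…s1 = 001 → error at position 1.
Flip position 1: 1011001 → 0011001
Read data bits from positions 3,5,6,7: 1001

1001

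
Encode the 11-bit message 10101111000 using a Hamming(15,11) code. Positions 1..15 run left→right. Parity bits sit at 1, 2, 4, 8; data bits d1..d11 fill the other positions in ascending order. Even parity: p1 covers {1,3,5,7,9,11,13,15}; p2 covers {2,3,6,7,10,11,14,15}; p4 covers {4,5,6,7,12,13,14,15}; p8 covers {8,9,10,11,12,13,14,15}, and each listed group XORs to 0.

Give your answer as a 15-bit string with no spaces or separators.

101001001111000

Place data at non-parity positions: p1 p2 1 p4 0 1 0 p8 1 1 1 1 0 0 0
p1 (pos 1,3,5,7,9,11,13,15): XOR of data positions = 1⊕0⊕0⊕1⊕1⊕0⊕0 = 1
p2 (pos 2,3,6,7,10,11,14,15): XOR of data positions = 1⊕1⊕0⊕1⊕1⊕0⊕0 = 0
p4 (pos 4,5,6,7,12,13,14,15): XOR of data positions = 0⊕1⊕0⊕1⊕0⊕0⊕0 = 0
p8 (pos 8,9,10,11,12,13,14,15): XOR of data positions = 1⊕1⊕1⊕1⊕0⊕0⊕0 = 0
Codeword: 101001001111000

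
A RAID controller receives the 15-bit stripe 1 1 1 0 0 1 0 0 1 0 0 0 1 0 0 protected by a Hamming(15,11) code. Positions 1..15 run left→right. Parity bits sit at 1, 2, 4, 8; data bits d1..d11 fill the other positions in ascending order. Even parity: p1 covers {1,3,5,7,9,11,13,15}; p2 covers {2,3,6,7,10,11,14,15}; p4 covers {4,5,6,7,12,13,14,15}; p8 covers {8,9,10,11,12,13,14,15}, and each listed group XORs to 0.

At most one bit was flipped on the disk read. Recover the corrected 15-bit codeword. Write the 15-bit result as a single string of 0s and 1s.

101001001000100

s1 (pos 1,3,5,7,9,11,13,15): 1⊕1⊕0⊕0⊕1⊕0⊕1⊕0 = 0
s2 (pos 2,3,6,7,10,11,14,15): 1⊕1⊕1⊕0⊕0⊕0⊕0⊕0 = 1
s4 (pos 4,5,6,7,12,13,14,15): 0⊕0⊕1⊕0⊕0⊕1⊕0⊕0 = 0
s8 (pos 8,9,10,11,12,13,14,15): 0⊕1⊕0⊕0⊕0⊕1⊕0⊕0 = 0
Syndrome s8…s1 = 0010 → error at position 2.
Flip position 2: 111001001000100 → 101001001000100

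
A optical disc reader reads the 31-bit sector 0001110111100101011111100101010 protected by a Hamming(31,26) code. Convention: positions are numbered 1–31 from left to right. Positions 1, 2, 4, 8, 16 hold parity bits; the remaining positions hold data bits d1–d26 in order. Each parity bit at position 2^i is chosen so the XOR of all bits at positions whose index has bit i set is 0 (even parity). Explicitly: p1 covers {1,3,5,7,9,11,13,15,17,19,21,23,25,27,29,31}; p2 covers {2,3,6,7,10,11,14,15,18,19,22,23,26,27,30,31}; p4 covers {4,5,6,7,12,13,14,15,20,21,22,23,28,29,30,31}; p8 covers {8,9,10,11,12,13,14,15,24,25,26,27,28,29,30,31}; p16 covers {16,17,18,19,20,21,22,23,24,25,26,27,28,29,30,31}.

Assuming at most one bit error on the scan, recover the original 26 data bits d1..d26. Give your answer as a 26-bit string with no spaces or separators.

01101110010011111100101010

s1 (pos 1,3,5,7,9,11,13,15,17,19,21,23,25,27,29,31): 0⊕0⊕1⊕0⊕1⊕1⊕0⊕0⊕0⊕1⊕1⊕1⊕0⊕0⊕0⊕0 = 0
s2 (pos 2,3,6,7,10,11,14,15,18,19,22,23,26,27,30,31): 0⊕0⊕1⊕0⊕1⊕1⊕1⊕0⊕1⊕1⊕1⊕1⊕1⊕0⊕1⊕0 = 0
s4 (pos 4,5,6,7,12,13,14,15,20,21,22,23,28,29,30,31): 1⊕1⊕1⊕0⊕0⊕0⊕1⊕0⊕1⊕1⊕1⊕1⊕1⊕0⊕1⊕0 = 0
s8 (pos 8,9,10,11,12,13,14,15,24,25,26,27,28,29,30,31): 1⊕1⊕1⊕1⊕0⊕0⊕1⊕0⊕0⊕0⊕1⊕0⊕1⊕0⊕1⊕0 = 0
s16 (pos 16,17,18,19,20,21,22,23,24,25,26,27,28,29,30,31): 1⊕0⊕1⊕1⊕1⊕1⊕1⊕1⊕0⊕0⊕1⊕0⊕1⊕0⊕1⊕0 = 0
Syndrome s16…s1 = 00000 → no error.
Read data bits from positions 3,5,6,7,9,10,11,12,13,14,15,17,18,19,20,21,22,23,24,25,26,27,28,29,30,31: 01101110010011111100101010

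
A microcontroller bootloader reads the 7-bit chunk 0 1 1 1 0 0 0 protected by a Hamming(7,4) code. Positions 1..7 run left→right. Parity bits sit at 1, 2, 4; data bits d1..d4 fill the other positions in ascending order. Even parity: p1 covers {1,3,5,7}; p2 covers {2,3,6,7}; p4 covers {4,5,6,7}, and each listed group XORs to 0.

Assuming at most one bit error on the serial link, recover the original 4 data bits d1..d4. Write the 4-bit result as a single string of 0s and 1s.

s1 (pos 1,3,5,7): 0⊕1⊕0⊕0 = 1
s2 (pos 2,3,6,7): 1⊕1⊕0⊕0 = 0
s4 (pos 4,5,6,7): 1⊕0⊕0⊕0 = 1
Syndrome s4…s1 = 101 → error at position 5.
Flip position 5: 0111000 → 0111100
Read data bits from positions 3,5,6,7: 1100

1100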